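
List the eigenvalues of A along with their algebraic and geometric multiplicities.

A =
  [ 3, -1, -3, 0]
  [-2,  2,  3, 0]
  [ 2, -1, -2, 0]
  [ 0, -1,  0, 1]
λ = 1: alg = 4, geom = 2

Step 1 — factor the characteristic polynomial to read off the algebraic multiplicities:
  χ_A(x) = (x - 1)^4

Step 2 — compute geometric multiplicities via the rank-nullity identity g(λ) = n − rank(A − λI):
  rank(A − (1)·I) = 2, so dim ker(A − (1)·I) = n − 2 = 2

Summary:
  λ = 1: algebraic multiplicity = 4, geometric multiplicity = 2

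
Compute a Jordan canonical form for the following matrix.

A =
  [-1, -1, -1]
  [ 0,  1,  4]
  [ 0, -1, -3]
J_3(-1)

The characteristic polynomial is
  det(x·I − A) = x^3 + 3*x^2 + 3*x + 1 = (x + 1)^3

Eigenvalues and multiplicities (the geometric multiplicity of λ is n − rank(A − λI), which equals the number of Jordan blocks for λ):
  λ = -1: algebraic multiplicity = 3, geometric multiplicity = 1

Determining the block sizes for each eigenvalue:
  λ = -1: one block (gm = 1), so the single block has size am = 3 → block sizes [3]

Assembling the blocks gives a Jordan form
J =
  [-1,  1,  0]
  [ 0, -1,  1]
  [ 0,  0, -1]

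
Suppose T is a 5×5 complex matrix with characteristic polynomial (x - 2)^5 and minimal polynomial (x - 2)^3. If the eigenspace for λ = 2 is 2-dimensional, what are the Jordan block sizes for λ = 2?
Block sizes for λ = 2: [3, 2]

Step 1 — from the characteristic polynomial, algebraic multiplicity of λ = 2 is 5. From dim ker(T − (2)·I) = 2, there are exactly 2 Jordan blocks for λ = 2.
Step 2 — from the minimal polynomial, the factor (x − 2)^3 tells us the largest block for λ = 2 has size 3.
Step 3 — with total size 5, 2 blocks, and largest block 3, the block sizes (in nonincreasing order) are [3, 2].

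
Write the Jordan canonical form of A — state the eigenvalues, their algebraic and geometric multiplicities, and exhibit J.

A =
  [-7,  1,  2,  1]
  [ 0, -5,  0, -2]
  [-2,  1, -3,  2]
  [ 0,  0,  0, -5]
J_2(-5) ⊕ J_2(-5)

The characteristic polynomial is
  det(x·I − A) = x^4 + 20*x^3 + 150*x^2 + 500*x + 625 = (x + 5)^4

Eigenvalues and multiplicities (the geometric multiplicity of λ is n − rank(A − λI), which equals the number of Jordan blocks for λ):
  λ = -5: algebraic multiplicity = 4, geometric multiplicity = 2

Determining the block sizes for each eigenvalue:
  λ = -5: with am = 4 and gm = 2, the partition is not yet determined (e.g. several partitions of 4 into 2 parts exist). Let N = A − (-5)·I. Computing rank(N^1) = 2, rank(N^2) = 0; the number of blocks of size ≥ j is rank(N^{j−1}) − rank(N^j), giving [2, 2]. So we have 2 block(s) of size 2 → block sizes [2, 2]

Assembling the blocks gives a Jordan form
J =
  [-5,  1,  0,  0]
  [ 0, -5,  0,  0]
  [ 0,  0, -5,  1]
  [ 0,  0,  0, -5]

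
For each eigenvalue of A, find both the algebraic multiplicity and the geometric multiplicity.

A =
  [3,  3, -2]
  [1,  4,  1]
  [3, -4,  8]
λ = 5: alg = 3, geom = 1

Step 1 — factor the characteristic polynomial to read off the algebraic multiplicities:
  χ_A(x) = (x - 5)^3

Step 2 — compute geometric multiplicities via the rank-nullity identity g(λ) = n − rank(A − λI):
  rank(A − (5)·I) = 2, so dim ker(A − (5)·I) = n − 2 = 1

Summary:
  λ = 5: algebraic multiplicity = 3, geometric multiplicity = 1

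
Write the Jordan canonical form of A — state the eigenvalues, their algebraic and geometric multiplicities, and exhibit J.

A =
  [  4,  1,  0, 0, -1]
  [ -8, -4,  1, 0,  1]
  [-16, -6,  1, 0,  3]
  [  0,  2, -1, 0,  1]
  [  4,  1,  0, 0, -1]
J_3(0) ⊕ J_1(0) ⊕ J_1(0)

The characteristic polynomial is
  det(x·I − A) = x^5

Eigenvalues and multiplicities (the geometric multiplicity of λ is n − rank(A − λI), which equals the number of Jordan blocks for λ):
  λ = 0: algebraic multiplicity = 5, geometric multiplicity = 3

Determining the block sizes for each eigenvalue:
  λ = 0: with am = 5 and gm = 3, the partition is not yet determined (e.g. several partitions of 5 into 3 parts exist). Let N = A − (0)·I. Computing rank(N^1) = 2, rank(N^2) = 1, rank(N^3) = 0; the number of blocks of size ≥ j is rank(N^{j−1}) − rank(N^j), giving [3, 1, 1]. So we have 1 block(s) of size 3, 2 block(s) of size 1 → block sizes [3, 1, 1]

Assembling the blocks gives a Jordan form
J =
  [0, 1, 0, 0, 0]
  [0, 0, 1, 0, 0]
  [0, 0, 0, 0, 0]
  [0, 0, 0, 0, 0]
  [0, 0, 0, 0, 0]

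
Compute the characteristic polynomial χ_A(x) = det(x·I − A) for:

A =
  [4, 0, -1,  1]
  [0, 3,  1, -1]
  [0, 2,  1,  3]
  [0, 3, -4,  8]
x^4 - 16*x^3 + 96*x^2 - 256*x + 256

Expanding det(x·I − A) (e.g. by cofactor expansion or by noting that A is similar to its Jordan form J, which has the same characteristic polynomial as A) gives
  χ_A(x) = x^4 - 16*x^3 + 96*x^2 - 256*x + 256
which factors as (x - 4)^4. The eigenvalues (with algebraic multiplicities) are λ = 4 with multiplicity 4.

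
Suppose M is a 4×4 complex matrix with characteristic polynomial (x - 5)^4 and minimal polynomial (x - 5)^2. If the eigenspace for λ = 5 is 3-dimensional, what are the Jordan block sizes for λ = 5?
Block sizes for λ = 5: [2, 1, 1]

Step 1 — from the characteristic polynomial, algebraic multiplicity of λ = 5 is 4. From dim ker(M − (5)·I) = 3, there are exactly 3 Jordan blocks for λ = 5.
Step 2 — from the minimal polynomial, the factor (x − 5)^2 tells us the largest block for λ = 5 has size 2.
Step 3 — with total size 4, 3 blocks, and largest block 2, the block sizes (in nonincreasing order) are [2, 1, 1].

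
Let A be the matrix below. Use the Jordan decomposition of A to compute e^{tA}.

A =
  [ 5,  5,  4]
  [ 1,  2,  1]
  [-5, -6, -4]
e^{tA} =
  [t^2*exp(t)/2 + 4*t*exp(t) + exp(t), t^2*exp(t)/2 + 5*t*exp(t), t^2*exp(t)/2 + 4*t*exp(t)]
  [t*exp(t), t*exp(t) + exp(t), t*exp(t)]
  [-t^2*exp(t)/2 - 5*t*exp(t), -t^2*exp(t)/2 - 6*t*exp(t), -t^2*exp(t)/2 - 5*t*exp(t) + exp(t)]

Strategy: write A = P · J · P⁻¹ where J is a Jordan canonical form, so e^{tA} = P · e^{tJ} · P⁻¹, and e^{tJ} can be computed block-by-block.

A has Jordan form
J =
  [1, 1, 0]
  [0, 1, 1]
  [0, 0, 1]
(up to reordering of blocks).

Per-block formulas:
  For a 3×3 Jordan block J_3(1): exp(t · J_3(1)) = e^(1t)·(I + t·N + (t^2/2)·N^2), where N is the 3×3 nilpotent shift.

After assembling e^{tJ} and conjugating by P, we get:

e^{tA} =
  [t^2*exp(t)/2 + 4*t*exp(t) + exp(t), t^2*exp(t)/2 + 5*t*exp(t), t^2*exp(t)/2 + 4*t*exp(t)]
  [t*exp(t), t*exp(t) + exp(t), t*exp(t)]
  [-t^2*exp(t)/2 - 5*t*exp(t), -t^2*exp(t)/2 - 6*t*exp(t), -t^2*exp(t)/2 - 5*t*exp(t) + exp(t)]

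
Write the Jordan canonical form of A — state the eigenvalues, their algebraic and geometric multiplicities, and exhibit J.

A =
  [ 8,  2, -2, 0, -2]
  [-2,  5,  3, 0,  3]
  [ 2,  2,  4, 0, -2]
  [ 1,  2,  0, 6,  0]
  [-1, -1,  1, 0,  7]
J_3(6) ⊕ J_1(6) ⊕ J_1(6)

The characteristic polynomial is
  det(x·I − A) = x^5 - 30*x^4 + 360*x^3 - 2160*x^2 + 6480*x - 7776 = (x - 6)^5

Eigenvalues and multiplicities (the geometric multiplicity of λ is n − rank(A − λI), which equals the number of Jordan blocks for λ):
  λ = 6: algebraic multiplicity = 5, geometric multiplicity = 3

Determining the block sizes for each eigenvalue:
  λ = 6: with am = 5 and gm = 3, the partition is not yet determined (e.g. several partitions of 5 into 3 parts exist). Let N = A − (6)·I. Computing rank(N^1) = 2, rank(N^2) = 1, rank(N^3) = 0; the number of blocks of size ≥ j is rank(N^{j−1}) − rank(N^j), giving [3, 1, 1]. So we have 1 block(s) of size 3, 2 block(s) of size 1 → block sizes [3, 1, 1]

Assembling the blocks gives a Jordan form
J =
  [6, 1, 0, 0, 0]
  [0, 6, 1, 0, 0]
  [0, 0, 6, 0, 0]
  [0, 0, 0, 6, 0]
  [0, 0, 0, 0, 6]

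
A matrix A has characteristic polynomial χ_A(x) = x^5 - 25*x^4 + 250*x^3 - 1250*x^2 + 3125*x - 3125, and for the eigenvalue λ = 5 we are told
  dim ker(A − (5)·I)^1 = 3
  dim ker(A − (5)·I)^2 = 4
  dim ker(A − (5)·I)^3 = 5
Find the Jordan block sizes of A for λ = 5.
Block sizes for λ = 5: [3, 1, 1]

From the dimensions of kernels of powers, the number of Jordan blocks of size at least j is d_j − d_{j−1} where d_j = dim ker(N^j) (with d_0 = 0). Computing the differences gives [3, 1, 1].
The number of blocks of size exactly k is (#blocks of size ≥ k) − (#blocks of size ≥ k + 1), so the partition is: 2 block(s) of size 1, 1 block(s) of size 3.
In nonincreasing order the block sizes are [3, 1, 1].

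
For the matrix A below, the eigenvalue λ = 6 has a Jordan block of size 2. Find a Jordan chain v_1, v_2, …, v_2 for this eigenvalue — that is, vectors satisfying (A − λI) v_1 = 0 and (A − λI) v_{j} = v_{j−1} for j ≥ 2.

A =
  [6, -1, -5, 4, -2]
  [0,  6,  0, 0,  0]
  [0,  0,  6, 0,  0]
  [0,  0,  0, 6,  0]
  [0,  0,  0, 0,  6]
A Jordan chain for λ = 6 of length 2:
v_1 = (-1, 0, 0, 0, 0)ᵀ
v_2 = (0, 1, 0, 0, 0)ᵀ

Let N = A − (6)·I. We want v_2 with N^2 v_2 = 0 but N^1 v_2 ≠ 0; then v_{j-1} := N · v_j for j = 2, …, 2.

Pick v_2 = (0, 1, 0, 0, 0)ᵀ.
Then v_1 = N · v_2 = (-1, 0, 0, 0, 0)ᵀ.

Sanity check: (A − (6)·I) v_1 = (0, 0, 0, 0, 0)ᵀ = 0. ✓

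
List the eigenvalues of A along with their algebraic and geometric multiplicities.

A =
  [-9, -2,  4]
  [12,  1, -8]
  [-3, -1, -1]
λ = -3: alg = 3, geom = 2

Step 1 — factor the characteristic polynomial to read off the algebraic multiplicities:
  χ_A(x) = (x + 3)^3

Step 2 — compute geometric multiplicities via the rank-nullity identity g(λ) = n − rank(A − λI):
  rank(A − (-3)·I) = 1, so dim ker(A − (-3)·I) = n − 1 = 2

Summary:
  λ = -3: algebraic multiplicity = 3, geometric multiplicity = 2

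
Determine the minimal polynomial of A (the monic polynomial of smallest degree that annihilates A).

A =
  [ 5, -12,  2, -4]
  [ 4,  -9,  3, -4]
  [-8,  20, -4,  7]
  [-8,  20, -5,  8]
x^4 - 6*x^2 + 8*x - 3

The characteristic polynomial is χ_A(x) = (x - 1)^3*(x + 3), so the eigenvalues are known. The minimal polynomial is
  m_A(x) = Π_λ (x − λ)^{k_λ}
where k_λ is the size of the *largest* Jordan block for λ (equivalently, the smallest k with (A − λI)^k v = 0 for every generalised eigenvector v of λ).

  λ = -3: largest Jordan block has size 1, contributing (x + 3)
  λ = 1: largest Jordan block has size 3, contributing (x − 1)^3

So m_A(x) = (x - 1)^3*(x + 3) = x^4 - 6*x^2 + 8*x - 3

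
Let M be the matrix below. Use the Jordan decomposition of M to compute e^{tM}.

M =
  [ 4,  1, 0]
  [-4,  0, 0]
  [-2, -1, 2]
e^{tM} =
  [2*t*exp(2*t) + exp(2*t), t*exp(2*t), 0]
  [-4*t*exp(2*t), -2*t*exp(2*t) + exp(2*t), 0]
  [-2*t*exp(2*t), -t*exp(2*t), exp(2*t)]

Strategy: write M = P · J · P⁻¹ where J is a Jordan canonical form, so e^{tM} = P · e^{tJ} · P⁻¹, and e^{tJ} can be computed block-by-block.

M has Jordan form
J =
  [2, 1, 0]
  [0, 2, 0]
  [0, 0, 2]
(up to reordering of blocks).

Per-block formulas:
  For a 2×2 Jordan block J_2(2): exp(t · J_2(2)) = e^(2t)·(I + t·N), where N is the 2×2 nilpotent shift.
  For a 1×1 block at λ = 2: exp(t · [2]) = [e^(2t)].

After assembling e^{tJ} and conjugating by P, we get:

e^{tM} =
  [2*t*exp(2*t) + exp(2*t), t*exp(2*t), 0]
  [-4*t*exp(2*t), -2*t*exp(2*t) + exp(2*t), 0]
  [-2*t*exp(2*t), -t*exp(2*t), exp(2*t)]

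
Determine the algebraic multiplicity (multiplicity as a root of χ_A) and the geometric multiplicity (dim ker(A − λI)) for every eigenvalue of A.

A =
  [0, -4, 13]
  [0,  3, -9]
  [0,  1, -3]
λ = 0: alg = 3, geom = 1

Step 1 — factor the characteristic polynomial to read off the algebraic multiplicities:
  χ_A(x) = x^3

Step 2 — compute geometric multiplicities via the rank-nullity identity g(λ) = n − rank(A − λI):
  rank(A − (0)·I) = 2, so dim ker(A − (0)·I) = n − 2 = 1

Summary:
  λ = 0: algebraic multiplicity = 3, geometric multiplicity = 1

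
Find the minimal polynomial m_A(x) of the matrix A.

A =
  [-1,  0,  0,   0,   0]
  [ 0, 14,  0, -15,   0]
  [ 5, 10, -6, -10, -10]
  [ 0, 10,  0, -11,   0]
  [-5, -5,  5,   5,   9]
x^2 - 3*x - 4

The characteristic polynomial is χ_A(x) = (x - 4)^2*(x + 1)^3, so the eigenvalues are known. The minimal polynomial is
  m_A(x) = Π_λ (x − λ)^{k_λ}
where k_λ is the size of the *largest* Jordan block for λ (equivalently, the smallest k with (A − λI)^k v = 0 for every generalised eigenvector v of λ).

  λ = -1: largest Jordan block has size 1, contributing (x + 1)
  λ = 4: largest Jordan block has size 1, contributing (x − 4)

So m_A(x) = (x - 4)*(x + 1) = x^2 - 3*x - 4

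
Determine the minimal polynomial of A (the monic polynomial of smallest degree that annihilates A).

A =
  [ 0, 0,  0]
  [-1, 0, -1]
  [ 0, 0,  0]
x^2

The characteristic polynomial is χ_A(x) = x^3, so the eigenvalues are known. The minimal polynomial is
  m_A(x) = Π_λ (x − λ)^{k_λ}
where k_λ is the size of the *largest* Jordan block for λ (equivalently, the smallest k with (A − λI)^k v = 0 for every generalised eigenvector v of λ).

  λ = 0: largest Jordan block has size 2, contributing (x − 0)^2

So m_A(x) = x^2 = x^2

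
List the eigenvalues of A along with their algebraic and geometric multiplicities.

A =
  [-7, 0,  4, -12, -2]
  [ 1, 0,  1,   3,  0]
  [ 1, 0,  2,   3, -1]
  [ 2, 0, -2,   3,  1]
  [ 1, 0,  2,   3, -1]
λ = -3: alg = 1, geom = 1; λ = 0: alg = 4, geom = 2

Step 1 — factor the characteristic polynomial to read off the algebraic multiplicities:
  χ_A(x) = x^4*(x + 3)

Step 2 — compute geometric multiplicities via the rank-nullity identity g(λ) = n − rank(A − λI):
  rank(A − (-3)·I) = 4, so dim ker(A − (-3)·I) = n − 4 = 1
  rank(A − (0)·I) = 3, so dim ker(A − (0)·I) = n − 3 = 2

Summary:
  λ = -3: algebraic multiplicity = 1, geometric multiplicity = 1
  λ = 0: algebraic multiplicity = 4, geometric multiplicity = 2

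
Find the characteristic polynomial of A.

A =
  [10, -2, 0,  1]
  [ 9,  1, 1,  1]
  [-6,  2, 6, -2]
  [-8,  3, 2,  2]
x^4 - 19*x^3 + 135*x^2 - 425*x + 500

Expanding det(x·I − A) (e.g. by cofactor expansion or by noting that A is similar to its Jordan form J, which has the same characteristic polynomial as A) gives
  χ_A(x) = x^4 - 19*x^3 + 135*x^2 - 425*x + 500
which factors as (x - 5)^3*(x - 4). The eigenvalues (with algebraic multiplicities) are λ = 4 with multiplicity 1, λ = 5 with multiplicity 3.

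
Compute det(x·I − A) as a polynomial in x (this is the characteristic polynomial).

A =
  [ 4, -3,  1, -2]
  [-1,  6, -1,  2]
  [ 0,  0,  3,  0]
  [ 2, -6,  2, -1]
x^4 - 12*x^3 + 54*x^2 - 108*x + 81

Expanding det(x·I − A) (e.g. by cofactor expansion or by noting that A is similar to its Jordan form J, which has the same characteristic polynomial as A) gives
  χ_A(x) = x^4 - 12*x^3 + 54*x^2 - 108*x + 81
which factors as (x - 3)^4. The eigenvalues (with algebraic multiplicities) are λ = 3 with multiplicity 4.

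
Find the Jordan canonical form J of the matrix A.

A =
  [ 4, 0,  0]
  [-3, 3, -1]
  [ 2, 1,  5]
J_3(4)

The characteristic polynomial is
  det(x·I − A) = x^3 - 12*x^2 + 48*x - 64 = (x - 4)^3

Eigenvalues and multiplicities (the geometric multiplicity of λ is n − rank(A − λI), which equals the number of Jordan blocks for λ):
  λ = 4: algebraic multiplicity = 3, geometric multiplicity = 1

Determining the block sizes for each eigenvalue:
  λ = 4: one block (gm = 1), so the single block has size am = 3 → block sizes [3]

Assembling the blocks gives a Jordan form
J =
  [4, 1, 0]
  [0, 4, 1]
  [0, 0, 4]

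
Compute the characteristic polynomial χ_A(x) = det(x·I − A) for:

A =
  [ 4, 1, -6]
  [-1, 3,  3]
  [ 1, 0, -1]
x^3 - 6*x^2 + 12*x - 8

Expanding det(x·I − A) (e.g. by cofactor expansion or by noting that A is similar to its Jordan form J, which has the same characteristic polynomial as A) gives
  χ_A(x) = x^3 - 6*x^2 + 12*x - 8
which factors as (x - 2)^3. The eigenvalues (with algebraic multiplicities) are λ = 2 with multiplicity 3.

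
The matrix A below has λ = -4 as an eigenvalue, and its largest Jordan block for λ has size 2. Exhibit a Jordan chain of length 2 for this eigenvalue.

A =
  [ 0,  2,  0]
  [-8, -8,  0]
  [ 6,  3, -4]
A Jordan chain for λ = -4 of length 2:
v_1 = (4, -8, 6)ᵀ
v_2 = (1, 0, 0)ᵀ

Let N = A − (-4)·I. We want v_2 with N^2 v_2 = 0 but N^1 v_2 ≠ 0; then v_{j-1} := N · v_j for j = 2, …, 2.

Pick v_2 = (1, 0, 0)ᵀ.
Then v_1 = N · v_2 = (4, -8, 6)ᵀ.

Sanity check: (A − (-4)·I) v_1 = (0, 0, 0)ᵀ = 0. ✓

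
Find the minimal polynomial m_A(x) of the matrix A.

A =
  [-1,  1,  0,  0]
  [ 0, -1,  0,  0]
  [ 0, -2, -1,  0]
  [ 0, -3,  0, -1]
x^2 + 2*x + 1

The characteristic polynomial is χ_A(x) = (x + 1)^4, so the eigenvalues are known. The minimal polynomial is
  m_A(x) = Π_λ (x − λ)^{k_λ}
where k_λ is the size of the *largest* Jordan block for λ (equivalently, the smallest k with (A − λI)^k v = 0 for every generalised eigenvector v of λ).

  λ = -1: largest Jordan block has size 2, contributing (x + 1)^2

So m_A(x) = (x + 1)^2 = x^2 + 2*x + 1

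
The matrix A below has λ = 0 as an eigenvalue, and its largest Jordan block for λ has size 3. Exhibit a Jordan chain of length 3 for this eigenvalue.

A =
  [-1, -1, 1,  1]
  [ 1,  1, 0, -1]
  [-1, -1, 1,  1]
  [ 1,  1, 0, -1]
A Jordan chain for λ = 0 of length 3:
v_1 = (0, -1, 0, -1)ᵀ
v_2 = (-1, 1, -1, 1)ᵀ
v_3 = (1, 0, 0, 0)ᵀ

Let N = A − (0)·I. We want v_3 with N^3 v_3 = 0 but N^2 v_3 ≠ 0; then v_{j-1} := N · v_j for j = 3, …, 2.

Pick v_3 = (1, 0, 0, 0)ᵀ.
Then v_2 = N · v_3 = (-1, 1, -1, 1)ᵀ.
Then v_1 = N · v_2 = (0, -1, 0, -1)ᵀ.

Sanity check: (A − (0)·I) v_1 = (0, 0, 0, 0)ᵀ = 0. ✓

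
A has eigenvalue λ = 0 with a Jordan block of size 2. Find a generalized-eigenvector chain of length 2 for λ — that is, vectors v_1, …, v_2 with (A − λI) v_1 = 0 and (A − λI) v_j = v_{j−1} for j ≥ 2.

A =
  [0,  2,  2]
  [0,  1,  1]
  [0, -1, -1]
A Jordan chain for λ = 0 of length 2:
v_1 = (2, 1, -1)ᵀ
v_2 = (0, 1, 0)ᵀ

Let N = A − (0)·I. We want v_2 with N^2 v_2 = 0 but N^1 v_2 ≠ 0; then v_{j-1} := N · v_j for j = 2, …, 2.

Pick v_2 = (0, 1, 0)ᵀ.
Then v_1 = N · v_2 = (2, 1, -1)ᵀ.

Sanity check: (A − (0)·I) v_1 = (0, 0, 0)ᵀ = 0. ✓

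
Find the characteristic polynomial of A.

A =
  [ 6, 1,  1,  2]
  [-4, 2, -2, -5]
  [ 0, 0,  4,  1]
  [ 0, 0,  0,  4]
x^4 - 16*x^3 + 96*x^2 - 256*x + 256

Expanding det(x·I − A) (e.g. by cofactor expansion or by noting that A is similar to its Jordan form J, which has the same characteristic polynomial as A) gives
  χ_A(x) = x^4 - 16*x^3 + 96*x^2 - 256*x + 256
which factors as (x - 4)^4. The eigenvalues (with algebraic multiplicities) are λ = 4 with multiplicity 4.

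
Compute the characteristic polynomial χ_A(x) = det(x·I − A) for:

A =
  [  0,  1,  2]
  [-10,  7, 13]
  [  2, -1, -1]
x^3 - 6*x^2 + 12*x - 8

Expanding det(x·I − A) (e.g. by cofactor expansion or by noting that A is similar to its Jordan form J, which has the same characteristic polynomial as A) gives
  χ_A(x) = x^3 - 6*x^2 + 12*x - 8
which factors as (x - 2)^3. The eigenvalues (with algebraic multiplicities) are λ = 2 with multiplicity 3.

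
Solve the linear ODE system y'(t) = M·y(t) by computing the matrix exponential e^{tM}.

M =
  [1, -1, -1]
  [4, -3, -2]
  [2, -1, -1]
e^{tM} =
  [-t^2*exp(-t) + 2*t*exp(-t) + exp(-t), t^2*exp(-t)/2 - t*exp(-t), -t*exp(-t)]
  [-2*t^2*exp(-t) + 4*t*exp(-t), t^2*exp(-t) - 2*t*exp(-t) + exp(-t), -2*t*exp(-t)]
  [2*t*exp(-t), -t*exp(-t), exp(-t)]

Strategy: write M = P · J · P⁻¹ where J is a Jordan canonical form, so e^{tM} = P · e^{tJ} · P⁻¹, and e^{tJ} can be computed block-by-block.

M has Jordan form
J =
  [-1,  1,  0]
  [ 0, -1,  1]
  [ 0,  0, -1]
(up to reordering of blocks).

Per-block formulas:
  For a 3×3 Jordan block J_3(-1): exp(t · J_3(-1)) = e^(-1t)·(I + t·N + (t^2/2)·N^2), where N is the 3×3 nilpotent shift.

After assembling e^{tJ} and conjugating by P, we get:

e^{tM} =
  [-t^2*exp(-t) + 2*t*exp(-t) + exp(-t), t^2*exp(-t)/2 - t*exp(-t), -t*exp(-t)]
  [-2*t^2*exp(-t) + 4*t*exp(-t), t^2*exp(-t) - 2*t*exp(-t) + exp(-t), -2*t*exp(-t)]
  [2*t*exp(-t), -t*exp(-t), exp(-t)]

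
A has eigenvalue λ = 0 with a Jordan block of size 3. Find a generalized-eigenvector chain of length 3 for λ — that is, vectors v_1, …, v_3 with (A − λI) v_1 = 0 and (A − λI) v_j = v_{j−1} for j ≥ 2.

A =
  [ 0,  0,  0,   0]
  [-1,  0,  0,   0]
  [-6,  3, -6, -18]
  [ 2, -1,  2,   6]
A Jordan chain for λ = 0 of length 3:
v_1 = (0, 0, -3, 1)ᵀ
v_2 = (0, -1, -6, 2)ᵀ
v_3 = (1, 0, 0, 0)ᵀ

Let N = A − (0)·I. We want v_3 with N^3 v_3 = 0 but N^2 v_3 ≠ 0; then v_{j-1} := N · v_j for j = 3, …, 2.

Pick v_3 = (1, 0, 0, 0)ᵀ.
Then v_2 = N · v_3 = (0, -1, -6, 2)ᵀ.
Then v_1 = N · v_2 = (0, 0, -3, 1)ᵀ.

Sanity check: (A − (0)·I) v_1 = (0, 0, 0, 0)ᵀ = 0. ✓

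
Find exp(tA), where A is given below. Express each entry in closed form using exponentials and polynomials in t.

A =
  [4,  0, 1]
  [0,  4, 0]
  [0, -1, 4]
e^{tA} =
  [exp(4*t), -t^2*exp(4*t)/2, t*exp(4*t)]
  [0, exp(4*t), 0]
  [0, -t*exp(4*t), exp(4*t)]

Strategy: write A = P · J · P⁻¹ where J is a Jordan canonical form, so e^{tA} = P · e^{tJ} · P⁻¹, and e^{tJ} can be computed block-by-block.

A has Jordan form
J =
  [4, 1, 0]
  [0, 4, 1]
  [0, 0, 4]
(up to reordering of blocks).

Per-block formulas:
  For a 3×3 Jordan block J_3(4): exp(t · J_3(4)) = e^(4t)·(I + t·N + (t^2/2)·N^2), where N is the 3×3 nilpotent shift.

After assembling e^{tJ} and conjugating by P, we get:

e^{tA} =
  [exp(4*t), -t^2*exp(4*t)/2, t*exp(4*t)]
  [0, exp(4*t), 0]
  [0, -t*exp(4*t), exp(4*t)]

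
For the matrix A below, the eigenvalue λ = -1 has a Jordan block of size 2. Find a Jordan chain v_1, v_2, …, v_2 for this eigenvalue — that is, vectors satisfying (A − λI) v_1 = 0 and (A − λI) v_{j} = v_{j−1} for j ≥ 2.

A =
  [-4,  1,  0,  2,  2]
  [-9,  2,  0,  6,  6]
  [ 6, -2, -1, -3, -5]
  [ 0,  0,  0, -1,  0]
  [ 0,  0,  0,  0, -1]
A Jordan chain for λ = -1 of length 2:
v_1 = (-3, -9, 6, 0, 0)ᵀ
v_2 = (1, 0, 0, 0, 0)ᵀ

Let N = A − (-1)·I. We want v_2 with N^2 v_2 = 0 but N^1 v_2 ≠ 0; then v_{j-1} := N · v_j for j = 2, …, 2.

Pick v_2 = (1, 0, 0, 0, 0)ᵀ.
Then v_1 = N · v_2 = (-3, -9, 6, 0, 0)ᵀ.

Sanity check: (A − (-1)·I) v_1 = (0, 0, 0, 0, 0)ᵀ = 0. ✓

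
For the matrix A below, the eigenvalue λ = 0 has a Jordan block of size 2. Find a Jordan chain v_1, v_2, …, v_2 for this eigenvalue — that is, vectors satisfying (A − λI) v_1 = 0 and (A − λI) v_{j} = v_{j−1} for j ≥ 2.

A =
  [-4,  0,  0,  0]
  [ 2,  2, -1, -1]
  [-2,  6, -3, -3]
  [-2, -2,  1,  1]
A Jordan chain for λ = 0 of length 2:
v_1 = (0, 2, 6, -2)ᵀ
v_2 = (0, 1, 0, 0)ᵀ

Let N = A − (0)·I. We want v_2 with N^2 v_2 = 0 but N^1 v_2 ≠ 0; then v_{j-1} := N · v_j for j = 2, …, 2.

Pick v_2 = (0, 1, 0, 0)ᵀ.
Then v_1 = N · v_2 = (0, 2, 6, -2)ᵀ.

Sanity check: (A − (0)·I) v_1 = (0, 0, 0, 0)ᵀ = 0. ✓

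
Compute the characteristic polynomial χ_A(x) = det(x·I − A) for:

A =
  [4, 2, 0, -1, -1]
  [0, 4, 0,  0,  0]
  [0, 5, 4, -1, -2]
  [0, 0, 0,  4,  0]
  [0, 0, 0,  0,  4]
x^5 - 20*x^4 + 160*x^3 - 640*x^2 + 1280*x - 1024

Expanding det(x·I − A) (e.g. by cofactor expansion or by noting that A is similar to its Jordan form J, which has the same characteristic polynomial as A) gives
  χ_A(x) = x^5 - 20*x^4 + 160*x^3 - 640*x^2 + 1280*x - 1024
which factors as (x - 4)^5. The eigenvalues (with algebraic multiplicities) are λ = 4 with multiplicity 5.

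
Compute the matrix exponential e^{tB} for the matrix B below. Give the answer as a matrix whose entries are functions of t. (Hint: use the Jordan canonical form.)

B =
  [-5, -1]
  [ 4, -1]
e^{tB} =
  [-2*t*exp(-3*t) + exp(-3*t), -t*exp(-3*t)]
  [4*t*exp(-3*t), 2*t*exp(-3*t) + exp(-3*t)]

Strategy: write B = P · J · P⁻¹ where J is a Jordan canonical form, so e^{tB} = P · e^{tJ} · P⁻¹, and e^{tJ} can be computed block-by-block.

B has Jordan form
J =
  [-3,  1]
  [ 0, -3]
(up to reordering of blocks).

Per-block formulas:
  For a 2×2 Jordan block J_2(-3): exp(t · J_2(-3)) = e^(-3t)·(I + t·N), where N is the 2×2 nilpotent shift.

After assembling e^{tJ} and conjugating by P, we get:

e^{tB} =
  [-2*t*exp(-3*t) + exp(-3*t), -t*exp(-3*t)]
  [4*t*exp(-3*t), 2*t*exp(-3*t) + exp(-3*t)]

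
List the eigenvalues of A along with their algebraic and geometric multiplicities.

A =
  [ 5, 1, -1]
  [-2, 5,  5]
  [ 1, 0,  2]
λ = 4: alg = 3, geom = 1

Step 1 — factor the characteristic polynomial to read off the algebraic multiplicities:
  χ_A(x) = (x - 4)^3

Step 2 — compute geometric multiplicities via the rank-nullity identity g(λ) = n − rank(A − λI):
  rank(A − (4)·I) = 2, so dim ker(A − (4)·I) = n − 2 = 1

Summary:
  λ = 4: algebraic multiplicity = 3, geometric multiplicity = 1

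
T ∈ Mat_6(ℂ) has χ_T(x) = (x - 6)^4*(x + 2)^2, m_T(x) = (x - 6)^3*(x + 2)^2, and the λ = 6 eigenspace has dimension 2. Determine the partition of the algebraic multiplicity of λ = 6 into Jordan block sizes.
Block sizes for λ = 6: [3, 1]

Step 1 — from the characteristic polynomial, algebraic multiplicity of λ = 6 is 4. From dim ker(T − (6)·I) = 2, there are exactly 2 Jordan blocks for λ = 6.
Step 2 — from the minimal polynomial, the factor (x − 6)^3 tells us the largest block for λ = 6 has size 3.
Step 3 — with total size 4, 2 blocks, and largest block 3, the block sizes (in nonincreasing order) are [3, 1].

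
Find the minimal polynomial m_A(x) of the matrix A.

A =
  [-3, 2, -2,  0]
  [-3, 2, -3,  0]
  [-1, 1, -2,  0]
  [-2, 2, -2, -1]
x^2 + 2*x + 1

The characteristic polynomial is χ_A(x) = (x + 1)^4, so the eigenvalues are known. The minimal polynomial is
  m_A(x) = Π_λ (x − λ)^{k_λ}
where k_λ is the size of the *largest* Jordan block for λ (equivalently, the smallest k with (A − λI)^k v = 0 for every generalised eigenvector v of λ).

  λ = -1: largest Jordan block has size 2, contributing (x + 1)^2

So m_A(x) = (x + 1)^2 = x^2 + 2*x + 1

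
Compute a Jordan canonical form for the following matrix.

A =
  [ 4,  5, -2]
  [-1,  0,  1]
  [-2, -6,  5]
J_3(3)

The characteristic polynomial is
  det(x·I − A) = x^3 - 9*x^2 + 27*x - 27 = (x - 3)^3

Eigenvalues and multiplicities (the geometric multiplicity of λ is n − rank(A − λI), which equals the number of Jordan blocks for λ):
  λ = 3: algebraic multiplicity = 3, geometric multiplicity = 1

Determining the block sizes for each eigenvalue:
  λ = 3: one block (gm = 1), so the single block has size am = 3 → block sizes [3]

Assembling the blocks gives a Jordan form
J =
  [3, 1, 0]
  [0, 3, 1]
  [0, 0, 3]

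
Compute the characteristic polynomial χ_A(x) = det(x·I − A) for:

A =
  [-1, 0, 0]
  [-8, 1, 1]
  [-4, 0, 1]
x^3 - x^2 - x + 1

Expanding det(x·I − A) (e.g. by cofactor expansion or by noting that A is similar to its Jordan form J, which has the same characteristic polynomial as A) gives
  χ_A(x) = x^3 - x^2 - x + 1
which factors as (x - 1)^2*(x + 1). The eigenvalues (with algebraic multiplicities) are λ = -1 with multiplicity 1, λ = 1 with multiplicity 2.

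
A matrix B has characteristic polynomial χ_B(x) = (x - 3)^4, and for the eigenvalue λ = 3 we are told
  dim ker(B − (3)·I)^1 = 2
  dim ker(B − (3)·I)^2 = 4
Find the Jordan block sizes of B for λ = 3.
Block sizes for λ = 3: [2, 2]

From the dimensions of kernels of powers, the number of Jordan blocks of size at least j is d_j − d_{j−1} where d_j = dim ker(N^j) (with d_0 = 0). Computing the differences gives [2, 2].
The number of blocks of size exactly k is (#blocks of size ≥ k) − (#blocks of size ≥ k + 1), so the partition is: 2 block(s) of size 2.
In nonincreasing order the block sizes are [2, 2].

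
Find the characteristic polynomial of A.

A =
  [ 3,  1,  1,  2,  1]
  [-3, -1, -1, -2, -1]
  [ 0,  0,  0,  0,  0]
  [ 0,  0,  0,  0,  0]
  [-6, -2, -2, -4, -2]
x^5

Expanding det(x·I − A) (e.g. by cofactor expansion or by noting that A is similar to its Jordan form J, which has the same characteristic polynomial as A) gives
  χ_A(x) = x^5
which factors as x^5. The eigenvalues (with algebraic multiplicities) are λ = 0 with multiplicity 5.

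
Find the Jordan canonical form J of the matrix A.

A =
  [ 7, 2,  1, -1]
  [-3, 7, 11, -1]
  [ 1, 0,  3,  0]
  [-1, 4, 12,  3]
J_3(5) ⊕ J_1(5)

The characteristic polynomial is
  det(x·I − A) = x^4 - 20*x^3 + 150*x^2 - 500*x + 625 = (x - 5)^4

Eigenvalues and multiplicities (the geometric multiplicity of λ is n − rank(A − λI), which equals the number of Jordan blocks for λ):
  λ = 5: algebraic multiplicity = 4, geometric multiplicity = 2

Determining the block sizes for each eigenvalue:
  λ = 5: with am = 4 and gm = 2, the partition is not yet determined (e.g. several partitions of 4 into 2 parts exist). Let N = A − (5)·I. Computing rank(N^1) = 2, rank(N^2) = 1, rank(N^3) = 0; the number of blocks of size ≥ j is rank(N^{j−1}) − rank(N^j), giving [2, 1, 1]. So we have 1 block(s) of size 3, 1 block(s) of size 1 → block sizes [3, 1]

Assembling the blocks gives a Jordan form
J =
  [5, 1, 0, 0]
  [0, 5, 1, 0]
  [0, 0, 5, 0]
  [0, 0, 0, 5]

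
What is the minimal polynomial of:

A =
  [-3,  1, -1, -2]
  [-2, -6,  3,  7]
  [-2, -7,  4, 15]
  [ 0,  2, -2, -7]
x^2 + 6*x + 9

The characteristic polynomial is χ_A(x) = (x + 3)^4, so the eigenvalues are known. The minimal polynomial is
  m_A(x) = Π_λ (x − λ)^{k_λ}
where k_λ is the size of the *largest* Jordan block for λ (equivalently, the smallest k with (A − λI)^k v = 0 for every generalised eigenvector v of λ).

  λ = -3: largest Jordan block has size 2, contributing (x + 3)^2

So m_A(x) = (x + 3)^2 = x^2 + 6*x + 9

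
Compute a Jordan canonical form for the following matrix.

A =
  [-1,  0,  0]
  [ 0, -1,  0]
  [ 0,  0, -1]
J_1(-1) ⊕ J_1(-1) ⊕ J_1(-1)

The characteristic polynomial is
  det(x·I − A) = x^3 + 3*x^2 + 3*x + 1 = (x + 1)^3

Eigenvalues and multiplicities (the geometric multiplicity of λ is n − rank(A − λI), which equals the number of Jordan blocks for λ):
  λ = -1: algebraic multiplicity = 3, geometric multiplicity = 3

Determining the block sizes for each eigenvalue:
  λ = -1: gm = am = 3, so every block has size 1 → block sizes [1, 1, 1]

Assembling the blocks gives a Jordan form
J =
  [-1,  0,  0]
  [ 0, -1,  0]
  [ 0,  0, -1]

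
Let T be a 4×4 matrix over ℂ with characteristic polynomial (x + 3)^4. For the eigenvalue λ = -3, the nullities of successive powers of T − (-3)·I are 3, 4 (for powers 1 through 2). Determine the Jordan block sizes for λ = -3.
Block sizes for λ = -3: [2, 1, 1]

From the dimensions of kernels of powers, the number of Jordan blocks of size at least j is d_j − d_{j−1} where d_j = dim ker(N^j) (with d_0 = 0). Computing the differences gives [3, 1].
The number of blocks of size exactly k is (#blocks of size ≥ k) − (#blocks of size ≥ k + 1), so the partition is: 2 block(s) of size 1, 1 block(s) of size 2.
In nonincreasing order the block sizes are [2, 1, 1].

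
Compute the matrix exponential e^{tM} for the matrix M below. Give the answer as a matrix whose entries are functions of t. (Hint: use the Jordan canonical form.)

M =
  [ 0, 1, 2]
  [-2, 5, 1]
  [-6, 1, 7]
e^{tM} =
  [t^2*exp(4*t) - 4*t*exp(4*t) + exp(4*t), -t^2*exp(4*t)/2 + t*exp(4*t), -t^2*exp(4*t)/2 + 2*t*exp(4*t)]
  [-2*t*exp(4*t), t*exp(4*t) + exp(4*t), t*exp(4*t)]
  [2*t^2*exp(4*t) - 6*t*exp(4*t), -t^2*exp(4*t) + t*exp(4*t), -t^2*exp(4*t) + 3*t*exp(4*t) + exp(4*t)]

Strategy: write M = P · J · P⁻¹ where J is a Jordan canonical form, so e^{tM} = P · e^{tJ} · P⁻¹, and e^{tJ} can be computed block-by-block.

M has Jordan form
J =
  [4, 1, 0]
  [0, 4, 1]
  [0, 0, 4]
(up to reordering of blocks).

Per-block formulas:
  For a 3×3 Jordan block J_3(4): exp(t · J_3(4)) = e^(4t)·(I + t·N + (t^2/2)·N^2), where N is the 3×3 nilpotent shift.

After assembling e^{tJ} and conjugating by P, we get:

e^{tM} =
  [t^2*exp(4*t) - 4*t*exp(4*t) + exp(4*t), -t^2*exp(4*t)/2 + t*exp(4*t), -t^2*exp(4*t)/2 + 2*t*exp(4*t)]
  [-2*t*exp(4*t), t*exp(4*t) + exp(4*t), t*exp(4*t)]
  [2*t^2*exp(4*t) - 6*t*exp(4*t), -t^2*exp(4*t) + t*exp(4*t), -t^2*exp(4*t) + 3*t*exp(4*t) + exp(4*t)]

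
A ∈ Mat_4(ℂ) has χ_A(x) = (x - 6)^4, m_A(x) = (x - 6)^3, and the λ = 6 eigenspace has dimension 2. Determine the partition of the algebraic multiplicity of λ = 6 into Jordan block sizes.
Block sizes for λ = 6: [3, 1]

Step 1 — from the characteristic polynomial, algebraic multiplicity of λ = 6 is 4. From dim ker(A − (6)·I) = 2, there are exactly 2 Jordan blocks for λ = 6.
Step 2 — from the minimal polynomial, the factor (x − 6)^3 tells us the largest block for λ = 6 has size 3.
Step 3 — with total size 4, 2 blocks, and largest block 3, the block sizes (in nonincreasing order) are [3, 1].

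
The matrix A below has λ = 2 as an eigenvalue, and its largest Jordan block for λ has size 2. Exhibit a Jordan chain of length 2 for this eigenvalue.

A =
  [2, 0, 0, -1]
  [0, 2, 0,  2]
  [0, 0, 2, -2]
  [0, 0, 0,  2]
A Jordan chain for λ = 2 of length 2:
v_1 = (-1, 2, -2, 0)ᵀ
v_2 = (0, 0, 0, 1)ᵀ

Let N = A − (2)·I. We want v_2 with N^2 v_2 = 0 but N^1 v_2 ≠ 0; then v_{j-1} := N · v_j for j = 2, …, 2.

Pick v_2 = (0, 0, 0, 1)ᵀ.
Then v_1 = N · v_2 = (-1, 2, -2, 0)ᵀ.

Sanity check: (A − (2)·I) v_1 = (0, 0, 0, 0)ᵀ = 0. ✓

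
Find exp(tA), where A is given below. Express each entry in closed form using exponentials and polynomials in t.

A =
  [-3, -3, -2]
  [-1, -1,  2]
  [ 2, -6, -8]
e^{tA} =
  [t*exp(-4*t) + exp(-4*t), -3*t*exp(-4*t), -2*t*exp(-4*t)]
  [-t*exp(-4*t), 3*t*exp(-4*t) + exp(-4*t), 2*t*exp(-4*t)]
  [2*t*exp(-4*t), -6*t*exp(-4*t), -4*t*exp(-4*t) + exp(-4*t)]

Strategy: write A = P · J · P⁻¹ where J is a Jordan canonical form, so e^{tA} = P · e^{tJ} · P⁻¹, and e^{tJ} can be computed block-by-block.

A has Jordan form
J =
  [-4,  1,  0]
  [ 0, -4,  0]
  [ 0,  0, -4]
(up to reordering of blocks).

Per-block formulas:
  For a 1×1 block at λ = -4: exp(t · [-4]) = [e^(-4t)].
  For a 2×2 Jordan block J_2(-4): exp(t · J_2(-4)) = e^(-4t)·(I + t·N), where N is the 2×2 nilpotent shift.

After assembling e^{tJ} and conjugating by P, we get:

e^{tA} =
  [t*exp(-4*t) + exp(-4*t), -3*t*exp(-4*t), -2*t*exp(-4*t)]
  [-t*exp(-4*t), 3*t*exp(-4*t) + exp(-4*t), 2*t*exp(-4*t)]
  [2*t*exp(-4*t), -6*t*exp(-4*t), -4*t*exp(-4*t) + exp(-4*t)]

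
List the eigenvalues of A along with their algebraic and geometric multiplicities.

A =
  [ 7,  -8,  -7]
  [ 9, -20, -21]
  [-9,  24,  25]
λ = 4: alg = 3, geom = 2

Step 1 — factor the characteristic polynomial to read off the algebraic multiplicities:
  χ_A(x) = (x - 4)^3

Step 2 — compute geometric multiplicities via the rank-nullity identity g(λ) = n − rank(A − λI):
  rank(A − (4)·I) = 1, so dim ker(A − (4)·I) = n − 1 = 2

Summary:
  λ = 4: algebraic multiplicity = 3, geometric multiplicity = 2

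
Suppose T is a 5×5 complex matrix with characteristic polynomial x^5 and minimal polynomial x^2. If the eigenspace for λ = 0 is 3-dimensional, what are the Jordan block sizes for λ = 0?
Block sizes for λ = 0: [2, 2, 1]

Step 1 — from the characteristic polynomial, algebraic multiplicity of λ = 0 is 5. From dim ker(T − (0)·I) = 3, there are exactly 3 Jordan blocks for λ = 0.
Step 2 — from the minimal polynomial, the factor (x − 0)^2 tells us the largest block for λ = 0 has size 2.
Step 3 — with total size 5, 3 blocks, and largest block 2, the block sizes (in nonincreasing order) are [2, 2, 1].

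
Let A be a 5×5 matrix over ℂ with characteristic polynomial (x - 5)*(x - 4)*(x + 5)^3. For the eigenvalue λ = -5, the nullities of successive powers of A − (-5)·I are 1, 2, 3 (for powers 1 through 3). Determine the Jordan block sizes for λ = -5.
Block sizes for λ = -5: [3]

From the dimensions of kernels of powers, the number of Jordan blocks of size at least j is d_j − d_{j−1} where d_j = dim ker(N^j) (with d_0 = 0). Computing the differences gives [1, 1, 1].
The number of blocks of size exactly k is (#blocks of size ≥ k) − (#blocks of size ≥ k + 1), so the partition is: 1 block(s) of size 3.
In nonincreasing order the block sizes are [3].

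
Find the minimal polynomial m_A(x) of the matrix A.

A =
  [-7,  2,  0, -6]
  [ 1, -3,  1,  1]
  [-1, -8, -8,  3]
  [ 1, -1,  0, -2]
x^3 + 15*x^2 + 75*x + 125

The characteristic polynomial is χ_A(x) = (x + 5)^4, so the eigenvalues are known. The minimal polynomial is
  m_A(x) = Π_λ (x − λ)^{k_λ}
where k_λ is the size of the *largest* Jordan block for λ (equivalently, the smallest k with (A − λI)^k v = 0 for every generalised eigenvector v of λ).

  λ = -5: largest Jordan block has size 3, contributing (x + 5)^3

So m_A(x) = (x + 5)^3 = x^3 + 15*x^2 + 75*x + 125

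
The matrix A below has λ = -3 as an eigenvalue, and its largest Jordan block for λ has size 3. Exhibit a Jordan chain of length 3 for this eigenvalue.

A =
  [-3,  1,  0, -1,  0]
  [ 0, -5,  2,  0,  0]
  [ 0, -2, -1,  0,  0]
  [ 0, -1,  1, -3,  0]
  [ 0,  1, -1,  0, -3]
A Jordan chain for λ = -3 of length 3:
v_1 = (-1, 0, 0, 0, 0)ᵀ
v_2 = (1, -2, -2, -1, 1)ᵀ
v_3 = (0, 1, 0, 0, 0)ᵀ

Let N = A − (-3)·I. We want v_3 with N^3 v_3 = 0 but N^2 v_3 ≠ 0; then v_{j-1} := N · v_j for j = 3, …, 2.

Pick v_3 = (0, 1, 0, 0, 0)ᵀ.
Then v_2 = N · v_3 = (1, -2, -2, -1, 1)ᵀ.
Then v_1 = N · v_2 = (-1, 0, 0, 0, 0)ᵀ.

Sanity check: (A − (-3)·I) v_1 = (0, 0, 0, 0, 0)ᵀ = 0. ✓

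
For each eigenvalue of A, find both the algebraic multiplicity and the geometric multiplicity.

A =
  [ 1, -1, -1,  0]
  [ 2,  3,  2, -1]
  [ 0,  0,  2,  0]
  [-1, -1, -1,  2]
λ = 2: alg = 4, geom = 2

Step 1 — factor the characteristic polynomial to read off the algebraic multiplicities:
  χ_A(x) = (x - 2)^4

Step 2 — compute geometric multiplicities via the rank-nullity identity g(λ) = n − rank(A − λI):
  rank(A − (2)·I) = 2, so dim ker(A − (2)·I) = n − 2 = 2

Summary:
  λ = 2: algebraic multiplicity = 4, geometric multiplicity = 2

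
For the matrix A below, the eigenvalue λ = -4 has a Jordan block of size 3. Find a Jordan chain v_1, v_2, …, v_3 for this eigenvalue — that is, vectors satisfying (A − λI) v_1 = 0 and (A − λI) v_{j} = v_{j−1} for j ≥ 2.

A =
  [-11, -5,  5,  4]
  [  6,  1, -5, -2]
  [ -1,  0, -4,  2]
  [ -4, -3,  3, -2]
A Jordan chain for λ = -4 of length 3:
v_1 = (-2, 1, -1, -1)ᵀ
v_2 = (-7, 6, -1, -4)ᵀ
v_3 = (1, 0, 0, 0)ᵀ

Let N = A − (-4)·I. We want v_3 with N^3 v_3 = 0 but N^2 v_3 ≠ 0; then v_{j-1} := N · v_j for j = 3, …, 2.

Pick v_3 = (1, 0, 0, 0)ᵀ.
Then v_2 = N · v_3 = (-7, 6, -1, -4)ᵀ.
Then v_1 = N · v_2 = (-2, 1, -1, -1)ᵀ.

Sanity check: (A − (-4)·I) v_1 = (0, 0, 0, 0)ᵀ = 0. ✓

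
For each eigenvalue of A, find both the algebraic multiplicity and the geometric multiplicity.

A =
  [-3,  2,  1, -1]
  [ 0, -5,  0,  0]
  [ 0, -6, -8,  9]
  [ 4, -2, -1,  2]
λ = -5: alg = 3, geom = 2; λ = 1: alg = 1, geom = 1

Step 1 — factor the characteristic polynomial to read off the algebraic multiplicities:
  χ_A(x) = (x - 1)*(x + 5)^3

Step 2 — compute geometric multiplicities via the rank-nullity identity g(λ) = n − rank(A − λI):
  rank(A − (-5)·I) = 2, so dim ker(A − (-5)·I) = n − 2 = 2
  rank(A − (1)·I) = 3, so dim ker(A − (1)·I) = n − 3 = 1

Summary:
  λ = -5: algebraic multiplicity = 3, geometric multiplicity = 2
  λ = 1: algebraic multiplicity = 1, geometric multiplicity = 1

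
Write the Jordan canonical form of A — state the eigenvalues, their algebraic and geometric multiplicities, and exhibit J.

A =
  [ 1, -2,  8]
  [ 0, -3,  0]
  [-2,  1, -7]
J_2(-3) ⊕ J_1(-3)

The characteristic polynomial is
  det(x·I − A) = x^3 + 9*x^2 + 27*x + 27 = (x + 3)^3

Eigenvalues and multiplicities (the geometric multiplicity of λ is n − rank(A − λI), which equals the number of Jordan blocks for λ):
  λ = -3: algebraic multiplicity = 3, geometric multiplicity = 2

Determining the block sizes for each eigenvalue:
  λ = -3: 2 blocks summing to 3 forces exactly one block of size 2 and the rest size 1 → block sizes [2, 1]

Assembling the blocks gives a Jordan form
J =
  [-3,  1,  0]
  [ 0, -3,  0]
  [ 0,  0, -3]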